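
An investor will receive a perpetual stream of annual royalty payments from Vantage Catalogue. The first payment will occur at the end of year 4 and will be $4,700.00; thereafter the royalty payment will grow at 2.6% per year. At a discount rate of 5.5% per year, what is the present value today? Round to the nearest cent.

Value at end of year 3: C₁ / (r − g) = $4,700.00 / (0.055 − 0.026) = $162,068.9655
Discount to today: PV = $162,068.9655 / (1 + 0.055)^3 = $162,068.9655 / 1.174241 = $138,020.15

$138020.15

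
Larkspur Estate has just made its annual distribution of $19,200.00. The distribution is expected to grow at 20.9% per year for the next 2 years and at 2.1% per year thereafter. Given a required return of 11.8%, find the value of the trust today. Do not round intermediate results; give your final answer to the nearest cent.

$279548.50

D_1 = 23212.80000
D_2 = 28064.27520
Terminal value at year 2: TV = D_2×(1+g_2)/(r−g_2) = 28653.62498/0.097 = 295398.19566
P_0 = D_1/(1+r)^1 + D_2/(1+r)^2 + TV/(1+r)^2
    = 20762.79070 + 22452.78529 + 236332.92557 = 279548.50156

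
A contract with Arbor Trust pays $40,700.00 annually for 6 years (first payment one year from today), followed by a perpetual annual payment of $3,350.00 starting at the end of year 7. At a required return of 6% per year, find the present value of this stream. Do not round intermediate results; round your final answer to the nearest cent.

PV of 6-year annuity: $40,700.00 × [1 − (1+0.06)^−6] / 0.06 = 200135.10007
Perpetuity value at year 6: $3,350.00 / 0.06 = 55833.33333
PV of perpetuity: 55833.33333 / (1+0.06)^6 = 39360.29684
Total PV = 200135.10007 + 39360.29684 = 239495.39691

$239495.40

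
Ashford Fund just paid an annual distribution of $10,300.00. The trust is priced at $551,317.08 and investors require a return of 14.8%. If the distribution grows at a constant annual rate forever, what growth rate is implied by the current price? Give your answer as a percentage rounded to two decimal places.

12.69%

P = D₀(1+g)/(r−g) ⇒ P(r−g) = D₀(1+g) ⇒ g(P+D₀) = P·r − D₀
g = (P·r − D₀)/(P + D₀) = ($551,317.08×0.148 − $10,300.00) / ($551,317.08 + $10,300.00) = 0.126946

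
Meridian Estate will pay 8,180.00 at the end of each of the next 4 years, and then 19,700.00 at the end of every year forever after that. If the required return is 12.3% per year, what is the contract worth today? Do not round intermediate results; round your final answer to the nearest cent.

PV of 4-year annuity: 8,180.00 × [1 − (1+0.123)^−4] / 0.123 = 24689.34753
Perpetuity value at year 4: 19,700.00 / 0.123 = 160162.60163
PV of perpetuity: 160162.60163 / (1+0.123)^4 = 100702.92604
Total PV = 24689.34753 + 100702.92604 = 125392.27357

125392.27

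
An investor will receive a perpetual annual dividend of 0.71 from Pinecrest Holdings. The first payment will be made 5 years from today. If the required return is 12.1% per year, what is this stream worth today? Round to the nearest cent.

Value at end of year 4: C / r = 0.71 / 0.121 = 5.8678
Discount to today: PV = 5.8678 / (1 + 0.121)^4 = 5.8678 / 1.579147 = 3.72

3.72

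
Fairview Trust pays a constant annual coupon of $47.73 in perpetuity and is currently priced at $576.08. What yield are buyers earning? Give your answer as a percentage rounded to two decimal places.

8.29%

P = C/r ⇒ r = C/P = $47.73/$576.08 = 0.082853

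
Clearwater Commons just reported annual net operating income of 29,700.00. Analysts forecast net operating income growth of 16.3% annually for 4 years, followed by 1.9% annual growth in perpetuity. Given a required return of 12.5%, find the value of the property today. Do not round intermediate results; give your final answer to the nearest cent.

D_1 = 34541.10000
D_2 = 40171.29930
D_3 = 46719.22109
D_4 = 54334.45412
Terminal value at year 4: TV = D_4×(1+g_2)/(r−g_2) = 55366.80875/0.106 = 522328.38445
P_0 = D_1/(1+r)^1 + D_2/(1+r)^2 + D_3/(1+r)^3 + D_4/(1+r)^4 + TV/(1+r)^4
    = 30703.20000 + 31740.28587 + 32812.40219 + 33920.73222 + 326087.03897 = 455263.65925

455263.66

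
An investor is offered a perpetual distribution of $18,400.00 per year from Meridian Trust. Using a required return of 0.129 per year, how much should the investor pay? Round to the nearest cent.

Level perpetuity: PV = C / r = $18,400.00 / 0.129 = $142,635.66

$142635.66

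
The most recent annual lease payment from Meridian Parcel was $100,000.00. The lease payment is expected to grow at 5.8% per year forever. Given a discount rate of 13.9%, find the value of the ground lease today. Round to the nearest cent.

$1306172.84

D₁ = D₀ × (1 + g) = $100,000.00 × 1.058 = $105,800.0000
Growing perpetuity: P = D₁ / (r − g) = $105,800.0000 / (0.139 − 0.058) = $1,306,172.84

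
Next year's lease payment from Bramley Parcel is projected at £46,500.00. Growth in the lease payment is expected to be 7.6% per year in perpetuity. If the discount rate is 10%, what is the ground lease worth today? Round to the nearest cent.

£1937500.00

Growing perpetuity: P = D₁ / (r − g) = £46,500.0000 / (0.1 − 0.076) = £1,937,500.00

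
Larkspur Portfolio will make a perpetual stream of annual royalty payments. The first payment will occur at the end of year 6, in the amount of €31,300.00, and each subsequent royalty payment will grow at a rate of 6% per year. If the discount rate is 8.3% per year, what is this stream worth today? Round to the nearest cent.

Value at end of year 5: C₁ / (r − g) = €31,300.00 / (0.083 − 0.06) = €1,360,869.5652
Discount to today: PV = €1,360,869.5652 / (1 + 0.083)^5 = €1,360,869.5652 / 1.489849 = €913,427.79

€913427.79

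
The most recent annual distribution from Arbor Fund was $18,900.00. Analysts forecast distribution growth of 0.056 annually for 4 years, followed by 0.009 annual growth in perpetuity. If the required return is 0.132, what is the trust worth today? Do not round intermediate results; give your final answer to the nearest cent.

D_1 = 19958.40000
D_2 = 21076.07040
D_3 = 22256.33034
D_4 = 23502.68484
Terminal value at year 4: TV = D_4×(1+g_2)/(r−g_2) = 23714.20901/0.123 = 192798.44720
P_0 = D_1/(1+r)^1 + D_2/(1+r)^2 + D_3/(1+r)^3 + D_4/(1+r)^4 + TV/(1+r)^4
    = 17631.09541 + 16447.38229 + 15343.14107 + 14313.03620 + 117413.44327 = 181148.09823

$181148.10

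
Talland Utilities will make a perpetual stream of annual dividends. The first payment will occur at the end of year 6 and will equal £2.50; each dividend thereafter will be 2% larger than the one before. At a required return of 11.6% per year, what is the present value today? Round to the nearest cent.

£15.04

Value at end of year 5: C₁ / (r − g) = £2.50 / (0.116 − 0.02) = £26.0417
Discount to today: PV = £26.0417 / (1 + 0.116)^5 = £26.0417 / 1.731095 = £15.04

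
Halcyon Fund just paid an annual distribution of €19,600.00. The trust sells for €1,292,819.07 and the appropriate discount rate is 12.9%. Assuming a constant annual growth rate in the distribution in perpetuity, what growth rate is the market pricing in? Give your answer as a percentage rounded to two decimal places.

11.21%

P = D₀(1+g)/(r−g) ⇒ P(r−g) = D₀(1+g) ⇒ g(P+D₀) = P·r − D₀
g = (P·r − D₀)/(P + D₀) = (€1,292,819.07×0.129 − €19,600.00) / (€1,292,819.07 + €19,600.00) = 0.112139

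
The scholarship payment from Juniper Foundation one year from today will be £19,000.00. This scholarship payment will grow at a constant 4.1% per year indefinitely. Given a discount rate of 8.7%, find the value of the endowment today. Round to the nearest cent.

£413043.48

Growing perpetuity: P = D₁ / (r − g) = £19,000.0000 / (0.087 − 0.041) = £413,043.48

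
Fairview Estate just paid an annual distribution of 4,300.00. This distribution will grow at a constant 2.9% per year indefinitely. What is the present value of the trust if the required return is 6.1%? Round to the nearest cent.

D₁ = D₀ × (1 + g) = 4,300.00 × 1.029 = 4,424.7000
Growing perpetuity: P = D₁ / (r − g) = 4,424.7000 / (0.061 − 0.029) = 138,271.88

138271.88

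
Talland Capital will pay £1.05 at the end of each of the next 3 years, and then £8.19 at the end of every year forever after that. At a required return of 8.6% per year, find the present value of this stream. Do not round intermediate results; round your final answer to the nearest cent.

£77.03

PV of 3-year annuity: £1.05 × [1 − (1+0.086)^−3] / 0.086 = 2.67692
Perpetuity value at year 3: £8.19 / 0.086 = 95.23256
PV of perpetuity: 95.23256 / (1+0.086)^3 = 74.35257
Total PV = 2.67692 + 74.35257 = 77.02949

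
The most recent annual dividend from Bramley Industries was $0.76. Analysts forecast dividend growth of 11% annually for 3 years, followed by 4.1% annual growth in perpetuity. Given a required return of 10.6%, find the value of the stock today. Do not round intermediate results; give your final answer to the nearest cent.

$14.60

D_1 = 0.84360
D_2 = 0.93640
D_3 = 1.03940
Terminal value at year 3: TV = D_3×(1+g_2)/(r−g_2) = 1.08201/0.065 = 16.64638
P_0 = D_1/(1+r)^1 + D_2/(1+r)^2 + D_3/(1+r)^3 + TV/(1+r)^3
    = 0.76275 + 0.76551 + 0.76828 + 12.30423 = 14.60076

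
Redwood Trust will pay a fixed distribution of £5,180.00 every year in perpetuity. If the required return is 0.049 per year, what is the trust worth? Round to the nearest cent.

£105714.29

Level perpetuity: PV = C / r = £5,180.00 / 0.049 = £105,714.29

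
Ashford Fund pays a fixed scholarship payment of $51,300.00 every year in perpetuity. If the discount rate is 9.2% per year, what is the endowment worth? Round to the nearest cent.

$557608.70

Level perpetuity: PV = C / r = $51,300.00 / 0.092 = $557,608.70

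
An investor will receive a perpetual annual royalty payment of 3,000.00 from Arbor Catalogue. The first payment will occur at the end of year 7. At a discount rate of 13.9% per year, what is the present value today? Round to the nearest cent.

9884.71

Value at end of year 6: C / r = 3,000.00 / 0.139 = 21,582.7338
Discount to today: PV = 21,582.7338 / (1 + 0.139)^6 = 21,582.7338 / 2.183445 = 9,884.71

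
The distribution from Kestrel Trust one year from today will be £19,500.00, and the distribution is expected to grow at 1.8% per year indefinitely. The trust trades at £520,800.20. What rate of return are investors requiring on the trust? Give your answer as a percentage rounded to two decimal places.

P = D₁/(r − g) ⇒ r = D₁/P + g = £19,500.0000/£520,800.20 + 0.018 = 0.037442 + 0.018 = 0.055442

5.54%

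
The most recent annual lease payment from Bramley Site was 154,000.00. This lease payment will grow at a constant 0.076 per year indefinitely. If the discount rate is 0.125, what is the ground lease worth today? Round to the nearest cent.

D₁ = D₀ × (1 + g) = 154,000.00 × 1.076 = 165,704.0000
Growing perpetuity: P = D₁ / (r − g) = 165,704.0000 / (0.125 − 0.076) = 3,381,714.29

3381714.29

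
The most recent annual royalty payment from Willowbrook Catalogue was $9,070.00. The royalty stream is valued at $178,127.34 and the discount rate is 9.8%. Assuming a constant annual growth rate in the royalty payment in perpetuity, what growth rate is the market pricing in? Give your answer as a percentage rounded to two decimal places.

4.48%

P = D₀(1+g)/(r−g) ⇒ P(r−g) = D₀(1+g) ⇒ g(P+D₀) = P·r − D₀
g = (P·r − D₀)/(P + D₀) = ($178,127.34×0.098 − $9,070.00) / ($178,127.34 + $9,070.00) = 0.044800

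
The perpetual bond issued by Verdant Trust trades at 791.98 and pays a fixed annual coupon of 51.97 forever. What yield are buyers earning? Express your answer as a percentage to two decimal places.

6.56%

P = C/r ⇒ r = C/P = 51.97/791.98 = 0.065620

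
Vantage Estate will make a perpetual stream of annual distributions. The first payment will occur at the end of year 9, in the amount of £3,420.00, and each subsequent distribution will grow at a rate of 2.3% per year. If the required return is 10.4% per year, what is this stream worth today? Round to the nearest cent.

£19133.24

Value at end of year 8: C₁ / (r − g) = £3,420.00 / (0.104 − 0.023) = £42,222.2222
Discount to today: PV = £42,222.2222 / (1 + 0.104)^8 = £42,222.2222 / 2.206747 = £19,133.24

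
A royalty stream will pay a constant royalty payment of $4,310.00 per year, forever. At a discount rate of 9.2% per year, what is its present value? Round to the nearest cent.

$46847.83

Level perpetuity: PV = C / r = $4,310.00 / 0.092 = $46,847.83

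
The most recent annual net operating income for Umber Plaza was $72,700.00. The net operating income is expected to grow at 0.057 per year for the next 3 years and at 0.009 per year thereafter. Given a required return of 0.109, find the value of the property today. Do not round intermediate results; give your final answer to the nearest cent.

$833399.00

D_1 = 76843.90000
D_2 = 81224.00230
D_3 = 85853.77043
Terminal value at year 3: TV = D_3×(1+g_2)/(r−g_2) = 86626.45436/0.1 = 866264.54365
P_0 = D_1/(1+r)^1 + D_2/(1+r)^2 + D_3/(1+r)^3 + TV/(1+r)^3
    = 69291.16321 + 66042.16367 + 62945.50676 + 635120.16326 = 833398.99690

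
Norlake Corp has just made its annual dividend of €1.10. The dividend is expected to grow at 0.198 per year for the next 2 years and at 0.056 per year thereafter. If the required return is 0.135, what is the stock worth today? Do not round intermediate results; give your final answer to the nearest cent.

D_1 = 1.31780
D_2 = 1.57872
Terminal value at year 2: TV = D_2×(1+g_2)/(r−g_2) = 1.66713/0.079 = 21.10295
P_0 = D_1/(1+r)^1 + D_2/(1+r)^2 + TV/(1+r)^2
    = 1.16106 + 1.22550 + 16.38142 = 18.76798

€18.77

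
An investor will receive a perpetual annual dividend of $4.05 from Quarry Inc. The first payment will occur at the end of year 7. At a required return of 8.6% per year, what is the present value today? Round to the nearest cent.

$28.71

Value at end of year 6: C / r = $4.05 / 0.086 = $47.0930
Discount to today: PV = $47.0930 / (1 + 0.086)^6 = $47.0930 / 1.640510 = $28.71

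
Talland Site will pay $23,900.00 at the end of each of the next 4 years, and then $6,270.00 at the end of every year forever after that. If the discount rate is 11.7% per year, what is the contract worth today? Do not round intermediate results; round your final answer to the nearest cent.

PV of 4-year annuity: $23,900.00 × [1 − (1+0.117)^−4] / 0.117 = 73053.71175
Perpetuity value at year 4: $6,270.00 / 0.117 = 53589.74359
PV of perpetuity: 53589.74359 / (1+0.117)^4 = 34424.60666
Total PV = 73053.71175 + 34424.60666 = 107478.31841

$107478.32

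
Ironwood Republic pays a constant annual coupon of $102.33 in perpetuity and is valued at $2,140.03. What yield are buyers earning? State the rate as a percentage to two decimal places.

P = C/r ⇒ r = C/P = $102.33/$2,140.03 = 0.047817

4.78%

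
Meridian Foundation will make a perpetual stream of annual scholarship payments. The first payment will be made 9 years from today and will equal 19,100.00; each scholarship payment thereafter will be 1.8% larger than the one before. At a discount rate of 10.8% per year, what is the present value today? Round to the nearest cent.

93427.08

Value at end of year 8: C₁ / (r − g) = 19,100.00 / (0.108 − 0.018) = 212,222.2222
Discount to today: PV = 212,222.2222 / (1 + 0.108)^8 = 212,222.2222 / 2.271528 = 93,427.08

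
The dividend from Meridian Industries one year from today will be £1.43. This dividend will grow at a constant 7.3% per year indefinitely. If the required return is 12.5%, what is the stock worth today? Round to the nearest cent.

Growing perpetuity: P = D₁ / (r − g) = £1.4300 / (0.125 − 0.073) = £27.50

£27.50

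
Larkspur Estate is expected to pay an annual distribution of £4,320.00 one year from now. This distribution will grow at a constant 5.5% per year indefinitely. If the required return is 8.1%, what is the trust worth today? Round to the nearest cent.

Growing perpetuity: P = D₁ / (r − g) = £4,320.0000 / (0.081 − 0.055) = £166,153.85

£166153.85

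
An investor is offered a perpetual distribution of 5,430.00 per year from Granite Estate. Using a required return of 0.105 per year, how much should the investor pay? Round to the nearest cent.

Level perpetuity: PV = C / r = 5,430.00 / 0.105 = 51,714.29

51714.29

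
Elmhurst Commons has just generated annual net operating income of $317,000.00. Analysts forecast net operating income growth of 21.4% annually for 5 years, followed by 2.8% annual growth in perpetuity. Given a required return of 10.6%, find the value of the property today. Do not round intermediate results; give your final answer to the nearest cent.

D_1 = 384838.00000
D_2 = 467193.33200
D_3 = 567172.70505
D_4 = 688547.66393
D_5 = 835896.86401
Terminal value at year 5: TV = D_5×(1+g_2)/(r−g_2) = 859301.97620/0.078 = 11016692.00258
P_0 = D_1/(1+r)^1 + D_2/(1+r)^2 + D_3/(1+r)^3 + D_4/(1+r)^4 + D_5/(1+r)^5 + TV/(1+r)^5
    = 347954.79204 + 381932.29434 + 419227.67209 + 460164.91312 + 505099.64243 + 6656954.26183 = 8771333.57586

$8771333.58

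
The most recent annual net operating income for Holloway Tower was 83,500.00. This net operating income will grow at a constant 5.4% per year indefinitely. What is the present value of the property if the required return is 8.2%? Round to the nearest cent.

D₁ = D₀ × (1 + g) = 83,500.00 × 1.054 = 88,009.0000
Growing perpetuity: P = D₁ / (r − g) = 88,009.0000 / (0.082 − 0.054) = 3,143,178.57

3143178.57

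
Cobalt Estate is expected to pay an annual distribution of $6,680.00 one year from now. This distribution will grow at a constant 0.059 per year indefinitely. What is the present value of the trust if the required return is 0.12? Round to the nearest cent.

$109508.20

Growing perpetuity: P = D₁ / (r − g) = $6,680.0000 / (0.12 − 0.059) = $109,508.20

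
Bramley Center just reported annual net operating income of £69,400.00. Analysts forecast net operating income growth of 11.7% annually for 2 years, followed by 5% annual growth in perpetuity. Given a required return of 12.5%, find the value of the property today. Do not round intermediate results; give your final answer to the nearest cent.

D_1 = 77519.80000
D_2 = 86589.61660
Terminal value at year 2: TV = D_2×(1+g_2)/(r−g_2) = 90919.09743/0.075 = 1212254.63240
P_0 = D_1/(1+r)^1 + D_2/(1+r)^2 + TV/(1+r)^2
    = 68906.48889 + 68416.48719 + 957830.82066 = 1095153.79674

£1095153.80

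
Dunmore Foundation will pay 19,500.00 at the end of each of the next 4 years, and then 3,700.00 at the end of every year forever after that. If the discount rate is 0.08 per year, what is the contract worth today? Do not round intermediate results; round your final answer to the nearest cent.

98581.60

PV of 4-year annuity: 19,500.00 × [1 − (1+0.08)^−4] / 0.08 = 64586.47338
Perpetuity value at year 4: 3,700.00 / 0.08 = 46250.00000
PV of perpetuity: 46250.00000 / (1+0.08)^4 = 33995.13069
Total PV = 64586.47338 + 33995.13069 = 98581.60407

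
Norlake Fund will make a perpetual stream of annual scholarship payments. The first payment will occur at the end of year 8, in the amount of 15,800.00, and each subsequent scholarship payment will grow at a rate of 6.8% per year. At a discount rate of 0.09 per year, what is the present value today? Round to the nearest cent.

Value at end of year 7: C₁ / (r − g) = 15,800.00 / (0.09 − 0.068) = 718,181.8182
Discount to today: PV = 718,181.8182 / (1 + 0.09)^7 = 718,181.8182 / 1.828039 = 392,870.05

392870.05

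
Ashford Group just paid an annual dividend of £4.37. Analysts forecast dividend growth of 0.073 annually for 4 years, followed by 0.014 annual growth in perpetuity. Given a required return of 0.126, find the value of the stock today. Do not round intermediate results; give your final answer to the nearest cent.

£48.14

D_1 = 4.68901
D_2 = 5.03131
D_3 = 5.39859
D_4 = 5.79269
Terminal value at year 4: TV = D_4×(1+g_2)/(r−g_2) = 5.87379/0.112 = 52.44454
P_0 = D_1/(1+r)^1 + D_2/(1+r)^2 + D_3/(1+r)^3 + D_4/(1+r)^4 + TV/(1+r)^4
    = 4.16431 + 3.96830 + 3.78151 + 3.60352 + 32.62471 = 48.14235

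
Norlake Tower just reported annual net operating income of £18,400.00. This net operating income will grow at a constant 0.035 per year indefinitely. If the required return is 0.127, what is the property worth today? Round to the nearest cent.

£207000.00

D₁ = D₀ × (1 + g) = £18,400.00 × 1.035 = £19,044.0000
Growing perpetuity: P = D₁ / (r − g) = £19,044.0000 / (0.127 − 0.035) = £207,000.00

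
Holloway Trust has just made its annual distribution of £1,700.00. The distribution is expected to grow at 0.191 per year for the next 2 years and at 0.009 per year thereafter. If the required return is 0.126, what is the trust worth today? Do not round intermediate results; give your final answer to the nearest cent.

D_1 = 2024.70000
D_2 = 2411.41770
Terminal value at year 2: TV = D_2×(1+g_2)/(r−g_2) = 2433.12046/0.117 = 20795.90136
P_0 = D_1/(1+r)^1 + D_2/(1+r)^2 + TV/(1+r)^2
    = 1798.13499 + 1901.93497 + 16402.15712 = 20102.22708

£20102.23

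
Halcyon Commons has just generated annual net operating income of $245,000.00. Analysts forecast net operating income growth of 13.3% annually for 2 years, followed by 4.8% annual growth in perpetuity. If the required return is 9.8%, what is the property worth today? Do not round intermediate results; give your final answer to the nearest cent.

D_1 = 277585.00000
D_2 = 314503.80500
Terminal value at year 2: TV = D_2×(1+g_2)/(r−g_2) = 329599.98764/0.05 = 6591999.75280
P_0 = D_1/(1+r)^1 + D_2/(1+r)^2 + TV/(1+r)^2
    = 252809.65392 + 260868.24944 + 5467798.50830 = 5981476.41166

$5981476.41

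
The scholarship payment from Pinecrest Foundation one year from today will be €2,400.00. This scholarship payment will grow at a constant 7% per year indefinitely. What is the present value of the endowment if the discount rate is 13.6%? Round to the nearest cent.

Growing perpetuity: P = D₁ / (r − g) = €2,400.0000 / (0.136 − 0.07) = €36,363.64

€36363.64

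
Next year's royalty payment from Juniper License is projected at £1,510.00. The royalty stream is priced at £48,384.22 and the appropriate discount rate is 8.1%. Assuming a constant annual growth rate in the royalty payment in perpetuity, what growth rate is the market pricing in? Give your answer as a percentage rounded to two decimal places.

P = D₁/(r−g) ⇒ g = r − D₁/P = 0.081 − £1,510.00/£48,384.22 = 0.049791

4.98%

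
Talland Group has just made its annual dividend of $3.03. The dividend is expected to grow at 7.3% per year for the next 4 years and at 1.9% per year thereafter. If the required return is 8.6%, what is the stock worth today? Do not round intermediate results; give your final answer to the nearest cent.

$55.68

D_1 = 3.25119
D_2 = 3.48853
D_3 = 3.74319
D_4 = 4.01644
Terminal value at year 4: TV = D_4×(1+g_2)/(r−g_2) = 4.09275/0.067 = 61.08589
P_0 = D_1/(1+r)^1 + D_2/(1+r)^2 + D_3/(1+r)^3 + D_4/(1+r)^4 + TV/(1+r)^4
    = 2.99373 + 2.95789 + 2.92249 + 2.88750 + 43.91588 = 55.67749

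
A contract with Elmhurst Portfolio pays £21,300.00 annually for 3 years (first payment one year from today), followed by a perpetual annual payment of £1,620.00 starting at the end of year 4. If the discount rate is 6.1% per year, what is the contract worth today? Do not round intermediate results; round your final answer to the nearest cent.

£79065.08

PV of 3-year annuity: £21,300.00 × [1 − (1+0.061)^−3] / 0.061 = 56829.97880
Perpetuity value at year 3: £1,620.00 / 0.061 = 26557.37705
PV of perpetuity: 26557.37705 / (1+0.061)^3 = 22235.09697
Total PV = 56829.97880 + 22235.09697 = 79065.07577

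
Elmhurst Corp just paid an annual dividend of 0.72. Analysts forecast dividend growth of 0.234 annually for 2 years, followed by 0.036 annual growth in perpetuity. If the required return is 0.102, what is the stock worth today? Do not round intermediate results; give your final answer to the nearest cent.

D_1 = 0.88848
D_2 = 1.09638
Terminal value at year 2: TV = D_2×(1+g_2)/(r−g_2) = 1.13585/0.066 = 17.20991
P_0 = D_1/(1+r)^1 + D_2/(1+r)^2 + TV/(1+r)^2
    = 0.80624 + 0.90282 + 14.17149 = 15.88055

15.88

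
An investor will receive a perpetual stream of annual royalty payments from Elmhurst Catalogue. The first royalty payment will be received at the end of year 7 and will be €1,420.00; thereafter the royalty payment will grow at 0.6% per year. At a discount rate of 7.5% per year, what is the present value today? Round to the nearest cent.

€13334.86

Value at end of year 6: C₁ / (r − g) = €1,420.00 / (0.075 − 0.006) = €20,579.7101
Discount to today: PV = €20,579.7101 / (1 + 0.075)^6 = €20,579.7101 / 1.543302 = €13,334.86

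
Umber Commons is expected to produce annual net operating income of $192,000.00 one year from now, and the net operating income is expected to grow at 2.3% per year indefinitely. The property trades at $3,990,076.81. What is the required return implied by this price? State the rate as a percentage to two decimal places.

P = D₁/(r − g) ⇒ r = D₁/P + g = $192,000.0000/$3,990,076.81 + 0.023 = 0.048119 + 0.023 = 0.071119

7.11%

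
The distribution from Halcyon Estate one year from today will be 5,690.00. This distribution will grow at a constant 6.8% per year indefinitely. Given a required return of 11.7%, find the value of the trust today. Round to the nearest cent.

Growing perpetuity: P = D₁ / (r − g) = 5,690.0000 / (0.117 − 0.068) = 116,122.45

116122.45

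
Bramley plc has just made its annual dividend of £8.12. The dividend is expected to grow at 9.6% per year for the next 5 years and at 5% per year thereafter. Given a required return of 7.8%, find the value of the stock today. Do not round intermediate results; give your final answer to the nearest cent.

D_1 = 8.89952
D_2 = 9.75387
D_3 = 10.69025
D_4 = 11.71651
D_5 = 12.84129
Terminal value at year 5: TV = D_5×(1+g_2)/(r−g_2) = 13.48336/0.028 = 481.54854
P_0 = D_1/(1+r)^1 + D_2/(1+r)^2 + D_3/(1+r)^3 + D_4/(1+r)^4 + D_5/(1+r)^5 + TV/(1+r)^5
    = 8.25558 + 8.39343 + 8.53358 + 8.67607 + 8.82094 + 330.78535 = 373.46496

£373.46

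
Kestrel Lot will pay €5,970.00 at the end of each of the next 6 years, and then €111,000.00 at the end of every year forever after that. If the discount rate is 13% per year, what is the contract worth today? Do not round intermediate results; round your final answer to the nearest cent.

PV of 6-year annuity: €5,970.00 × [1 − (1+0.13)^−6] / 0.13 = 23865.37224
Perpetuity value at year 6: €111,000.00 / 0.13 = 853846.15385
PV of perpetuity: 853846.15385 / (1+0.13)^6 = 410118.12727
Total PV = 23865.37224 + 410118.12727 = 433983.49951

€433983.50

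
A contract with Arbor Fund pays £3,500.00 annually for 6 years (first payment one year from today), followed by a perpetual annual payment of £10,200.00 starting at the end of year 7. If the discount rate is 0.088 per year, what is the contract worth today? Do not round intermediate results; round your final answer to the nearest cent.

PV of 6-year annuity: £3,500.00 × [1 − (1+0.088)^−6] / 0.088 = 15794.78005
Perpetuity value at year 6: £10,200.00 / 0.088 = 115909.09091
PV of perpetuity: 115909.09091 / (1+0.088)^6 = 69878.58906
Total PV = 15794.78005 + 69878.58906 = 85673.36911

£85673.37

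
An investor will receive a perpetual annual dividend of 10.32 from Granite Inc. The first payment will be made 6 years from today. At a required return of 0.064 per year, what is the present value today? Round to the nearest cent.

118.25

Value at end of year 5: C / r = 10.32 / 0.064 = 161.2500
Discount to today: PV = 161.2500 / (1 + 0.064)^5 = 161.2500 / 1.363666 = 118.25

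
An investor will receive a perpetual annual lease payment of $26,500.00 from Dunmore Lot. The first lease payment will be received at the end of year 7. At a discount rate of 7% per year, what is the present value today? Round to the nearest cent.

Value at end of year 6: C / r = $26,500.00 / 0.07 = $378,571.4286
Discount to today: PV = $378,571.4286 / (1 + 0.07)^6 = $378,571.4286 / 1.500730 = $252,258.13

$252258.13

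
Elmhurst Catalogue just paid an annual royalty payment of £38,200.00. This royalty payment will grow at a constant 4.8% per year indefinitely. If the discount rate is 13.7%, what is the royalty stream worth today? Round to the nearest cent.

D₁ = D₀ × (1 + g) = £38,200.00 × 1.048 = £40,033.6000
Growing perpetuity: P = D₁ / (r − g) = £40,033.6000 / (0.137 − 0.048) = £449,815.73

£449815.73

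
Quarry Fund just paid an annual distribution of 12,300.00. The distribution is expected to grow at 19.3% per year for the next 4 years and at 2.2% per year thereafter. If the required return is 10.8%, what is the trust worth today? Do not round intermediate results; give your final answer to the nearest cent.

D_1 = 14673.90000
D_2 = 17505.96270
D_3 = 20884.61350
D_4 = 24915.34391
Terminal value at year 4: TV = D_4×(1+g_2)/(r−g_2) = 25463.48147/0.086 = 296086.99387
P_0 = D_1/(1+r)^1 + D_2/(1+r)^2 + D_3/(1+r)^3 + D_4/(1+r)^4 + TV/(1+r)^4
    = 13243.59206 + 14259.57159 + 15353.49180 + 16531.33187 + 196453.73456 = 255841.72188

255841.72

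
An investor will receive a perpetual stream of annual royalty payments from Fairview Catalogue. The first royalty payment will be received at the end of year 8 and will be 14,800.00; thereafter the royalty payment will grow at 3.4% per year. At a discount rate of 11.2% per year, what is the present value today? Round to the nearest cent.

Value at end of year 7: C₁ / (r − g) = 14,800.00 / (0.112 − 0.034) = 189,743.5897
Discount to today: PV = 189,743.5897 / (1 + 0.112)^7 = 189,743.5897 / 2.102488 = 90,247.17

90247.17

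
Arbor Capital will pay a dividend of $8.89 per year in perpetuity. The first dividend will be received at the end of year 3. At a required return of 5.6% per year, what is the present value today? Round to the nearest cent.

$142.36

Value at end of year 2: C / r = $8.89 / 0.056 = $158.7500
Discount to today: PV = $158.7500 / (1 + 0.056)^2 = $158.7500 / 1.115136 = $142.36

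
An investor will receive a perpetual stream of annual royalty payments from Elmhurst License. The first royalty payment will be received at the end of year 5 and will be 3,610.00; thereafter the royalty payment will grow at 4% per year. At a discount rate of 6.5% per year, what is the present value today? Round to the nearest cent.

Value at end of year 4: C₁ / (r − g) = 3,610.00 / (0.065 − 0.04) = 144,400.0000
Discount to today: PV = 144,400.0000 / (1 + 0.065)^4 = 144,400.0000 / 1.286466 = 112,245.45

112245.45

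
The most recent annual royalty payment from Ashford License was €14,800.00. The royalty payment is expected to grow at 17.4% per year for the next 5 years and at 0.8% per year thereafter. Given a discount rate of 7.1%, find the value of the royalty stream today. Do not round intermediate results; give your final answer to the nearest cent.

D_1 = 17375.20000
D_2 = 20398.48480
D_3 = 23947.82116
D_4 = 28114.74204
D_5 = 33006.70715
Terminal value at year 5: TV = D_5×(1+g_2)/(r−g_2) = 33270.76081/0.063 = 528107.31441
P_0 = D_1/(1+r)^1 + D_2/(1+r)^2 + D_3/(1+r)^3 + D_4/(1+r)^4 + D_5/(1+r)^5 + TV/(1+r)^5
    = 16223.34267 + 17783.57077 + 19493.84882 + 21368.60739 + 23423.66487 + 374778.63789 = 473071.67240

€473071.67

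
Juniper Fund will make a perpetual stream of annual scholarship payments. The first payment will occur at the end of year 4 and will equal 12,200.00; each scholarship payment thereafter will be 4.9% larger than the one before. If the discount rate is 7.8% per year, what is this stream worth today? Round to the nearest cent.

Value at end of year 3: C₁ / (r − g) = 12,200.00 / (0.078 − 0.049) = 420,689.6552
Discount to today: PV = 420,689.6552 / (1 + 0.078)^3 = 420,689.6552 / 1.252727 = 335,819.22

335819.22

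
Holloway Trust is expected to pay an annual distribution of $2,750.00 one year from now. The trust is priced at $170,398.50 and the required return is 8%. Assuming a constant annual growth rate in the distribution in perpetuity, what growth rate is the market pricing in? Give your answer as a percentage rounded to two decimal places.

P = D₁/(r−g) ⇒ g = r − D₁/P = 0.08 − $2,750.00/$170,398.50 = 0.063861

6.39%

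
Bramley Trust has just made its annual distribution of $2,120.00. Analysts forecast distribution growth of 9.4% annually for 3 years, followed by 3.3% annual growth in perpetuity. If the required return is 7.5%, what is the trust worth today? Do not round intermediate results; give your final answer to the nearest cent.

$61543.27

D_1 = 2319.28000
D_2 = 2537.29232
D_3 = 2775.79780
Terminal value at year 3: TV = D_3×(1+g_2)/(r−g_2) = 2867.39913/0.042 = 68271.40775
P_0 = D_1/(1+r)^1 + D_2/(1+r)^2 + D_3/(1+r)^3 + TV/(1+r)^3
    = 2157.46977 + 2195.60179 + 2234.40778 + 54955.79126 = 61543.27060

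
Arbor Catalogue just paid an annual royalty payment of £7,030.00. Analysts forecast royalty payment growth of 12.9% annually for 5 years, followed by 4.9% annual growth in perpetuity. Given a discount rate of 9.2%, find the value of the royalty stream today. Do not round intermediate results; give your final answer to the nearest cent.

D_1 = 7936.87000
D_2 = 8960.72623
D_3 = 10116.65991
D_4 = 11421.70904
D_5 = 12895.10951
Terminal value at year 5: TV = D_5×(1+g_2)/(r−g_2) = 13526.96987/0.043 = 314580.69477
P_0 = D_1/(1+r)^1 + D_2/(1+r)^2 + D_3/(1+r)^3 + D_4/(1+r)^4 + D_5/(1+r)^5 + TV/(1+r)^5
    = 7268.19597 + 7514.46268 + 7769.07360 + 8032.31144 + 8304.46851 + 202590.40629 = 241478.91850

£241478.92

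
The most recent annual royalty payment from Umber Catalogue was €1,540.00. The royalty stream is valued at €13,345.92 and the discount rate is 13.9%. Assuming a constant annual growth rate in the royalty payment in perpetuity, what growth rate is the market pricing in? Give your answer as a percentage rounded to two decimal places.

P = D₀(1+g)/(r−g) ⇒ P(r−g) = D₀(1+g) ⇒ g(P+D₀) = P·r − D₀
g = (P·r − D₀)/(P + D₀) = (€13,345.92×0.139 − €1,540.00) / (€13,345.92 + €1,540.00) = 0.021167

2.12%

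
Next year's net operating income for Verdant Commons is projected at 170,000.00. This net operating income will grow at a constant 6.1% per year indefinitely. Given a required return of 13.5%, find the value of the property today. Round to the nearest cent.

Growing perpetuity: P = D₁ / (r − g) = 170,000.0000 / (0.135 − 0.061) = 2,297,297.30

2297297.30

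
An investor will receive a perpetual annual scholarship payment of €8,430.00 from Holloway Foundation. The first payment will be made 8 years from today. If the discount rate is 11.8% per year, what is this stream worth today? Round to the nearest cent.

€32722.99

Value at end of year 7: C / r = €8,430.00 / 0.118 = €71,440.6780
Discount to today: PV = €71,440.6780 / (1 + 0.118)^7 = €71,440.6780 / 2.183195 = €32,722.99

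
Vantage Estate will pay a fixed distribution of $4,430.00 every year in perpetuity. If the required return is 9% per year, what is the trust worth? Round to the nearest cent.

Level perpetuity: PV = C / r = $4,430.00 / 0.09 = $49,222.22

$49222.22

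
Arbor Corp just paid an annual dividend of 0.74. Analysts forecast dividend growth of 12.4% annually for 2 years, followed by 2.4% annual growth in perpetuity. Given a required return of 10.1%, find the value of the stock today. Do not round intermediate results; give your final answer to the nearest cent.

D_1 = 0.83176
D_2 = 0.93490
Terminal value at year 2: TV = D_2×(1+g_2)/(r−g_2) = 0.95734/0.077 = 12.43293
P_0 = D_1/(1+r)^1 + D_2/(1+r)^2 + TV/(1+r)^2
    = 0.75546 + 0.77124 + 10.25649 = 11.78319

11.78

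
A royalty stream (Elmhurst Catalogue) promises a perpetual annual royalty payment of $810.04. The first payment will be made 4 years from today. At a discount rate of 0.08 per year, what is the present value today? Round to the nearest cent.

$8037.95

Value at end of year 3: C / r = $810.04 / 0.08 = $10,125.5000
Discount to today: PV = $10,125.5000 / (1 + 0.08)^3 = $10,125.5000 / 1.259712 = $8,037.95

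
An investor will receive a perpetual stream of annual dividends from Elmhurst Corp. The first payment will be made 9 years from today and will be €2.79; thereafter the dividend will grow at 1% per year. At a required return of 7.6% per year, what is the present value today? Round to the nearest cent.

Value at end of year 8: C₁ / (r − g) = €2.79 / (0.076 − 0.01) = €42.2727
Discount to today: PV = €42.2727 / (1 + 0.076)^8 = €42.2727 / 1.796794 = €23.53

€23.53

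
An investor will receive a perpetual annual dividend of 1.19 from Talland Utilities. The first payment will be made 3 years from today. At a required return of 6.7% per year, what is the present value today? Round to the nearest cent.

15.60

Value at end of year 2: C / r = 1.19 / 0.067 = 17.7612
Discount to today: PV = 17.7612 / (1 + 0.067)^2 = 17.7612 / 1.138489 = 15.60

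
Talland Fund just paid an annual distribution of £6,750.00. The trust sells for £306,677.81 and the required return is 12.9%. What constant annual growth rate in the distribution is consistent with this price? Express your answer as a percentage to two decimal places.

10.47%

P = D₀(1+g)/(r−g) ⇒ P(r−g) = D₀(1+g) ⇒ g(P+D₀) = P·r − D₀
g = (P·r − D₀)/(P + D₀) = (£306,677.81×0.129 − £6,750.00) / (£306,677.81 + £6,750.00) = 0.104686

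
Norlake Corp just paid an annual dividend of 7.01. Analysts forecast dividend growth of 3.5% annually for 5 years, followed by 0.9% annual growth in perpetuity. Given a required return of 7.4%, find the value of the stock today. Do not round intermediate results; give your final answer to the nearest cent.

121.85

D_1 = 7.25535
D_2 = 7.50929
D_3 = 7.77211
D_4 = 8.04414
D_5 = 8.32568
Terminal value at year 5: TV = D_5×(1+g_2)/(r−g_2) = 8.40061/0.065 = 129.24019
P_0 = D_1/(1+r)^1 + D_2/(1+r)^2 + D_3/(1+r)^3 + D_4/(1+r)^4 + D_5/(1+r)^5 + TV/(1+r)^5
    = 6.75545 + 6.51014 + 6.27374 + 6.04592 + 5.82637 + 90.44325 = 121.85486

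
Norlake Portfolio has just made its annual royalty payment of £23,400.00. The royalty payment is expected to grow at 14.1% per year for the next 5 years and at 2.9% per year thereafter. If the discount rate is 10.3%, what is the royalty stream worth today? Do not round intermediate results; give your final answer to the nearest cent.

D_1 = 26699.40000
D_2 = 30464.01540
D_3 = 34759.44157
D_4 = 39660.52283
D_5 = 45252.65655
Terminal value at year 5: TV = D_5×(1+g_2)/(r−g_2) = 46564.98359/0.074 = 629256.53503
P_0 = D_1/(1+r)^1 + D_2/(1+r)^2 + D_3/(1+r)^3 + D_4/(1+r)^4 + D_5/(1+r)^5 + TV/(1+r)^5
    = 24206.16500 + 25040.10360 + 25902.77263 + 26795.16189 + 27718.29530 + 385434.13333 = 515096.63175

£515096.63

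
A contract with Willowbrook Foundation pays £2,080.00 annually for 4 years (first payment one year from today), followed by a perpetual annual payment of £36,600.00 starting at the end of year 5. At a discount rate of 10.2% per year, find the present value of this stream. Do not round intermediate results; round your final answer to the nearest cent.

£249871.84

PV of 4-year annuity: £2,080.00 × [1 − (1+0.102)^−4] / 0.102 = 6564.87598
Perpetuity value at year 4: £36,600.00 / 0.102 = 358823.52941
PV of perpetuity: 358823.52941 / (1+0.102)^4 = 243306.96174
Total PV = 6564.87598 + 243306.96174 = 249871.83772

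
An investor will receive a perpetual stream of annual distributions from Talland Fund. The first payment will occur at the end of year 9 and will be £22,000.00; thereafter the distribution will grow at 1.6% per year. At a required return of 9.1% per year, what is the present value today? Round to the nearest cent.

Value at end of year 8: C₁ / (r − g) = £22,000.00 / (0.091 − 0.016) = £293,333.3333
Discount to today: PV = £293,333.3333 / (1 + 0.091)^8 = £293,333.3333 / 2.007234 = £146,138.09

£146138.09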